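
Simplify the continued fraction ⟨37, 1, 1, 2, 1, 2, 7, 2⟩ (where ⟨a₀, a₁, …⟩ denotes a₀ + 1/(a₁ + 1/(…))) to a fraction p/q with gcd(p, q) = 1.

11236/299

Start with 2.
7 + 1/(2/1) = 7 + 1/2 = 15/2
2 + 1/(15/2) = 2 + 2/15 = 32/15
1 + 1/(32/15) = 1 + 15/32 = 47/32
2 + 1/(47/32) = 2 + 32/47 = 126/47
1 + 1/(126/47) = 1 + 47/126 = 173/126
1 + 1/(173/126) = 1 + 126/173 = 299/173
37 + 1/(299/173) = 37 + 173/299 = 11236/299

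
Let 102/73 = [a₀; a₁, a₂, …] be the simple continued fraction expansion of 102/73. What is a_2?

⌊102/73⌋ = 1, remainder 29
⌊73/29⌋ = 2, remainder 15
⌊29/15⌋ = 1, remainder 14

1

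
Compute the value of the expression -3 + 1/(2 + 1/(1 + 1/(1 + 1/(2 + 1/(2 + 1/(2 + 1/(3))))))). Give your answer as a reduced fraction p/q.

-669/256

Build up convergents one term at a time:
a_0 = -3: -3/1
a_1 = 2: -5/2
a_2 = 1: -8/3
a_3 = 1: -13/5
a_4 = 2: -34/13
a_5 = 2: -81/31
a_6 = 2: -196/75
a_7 = 3: -669/256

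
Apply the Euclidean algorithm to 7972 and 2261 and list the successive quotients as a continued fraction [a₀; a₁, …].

[3; 1, 1, 9, 6, 6, 3]

Apply division with remainder until the remainder is 0:
7972 = 3·2261 + 1189, so a_0 = 3
2261 = 1·1189 + 1072, so a_1 = 1
1189 = 1·1072 + 117, so a_2 = 1
1072 = 9·117 + 19, so a_3 = 9
117 = 6·19 + 3, so a_4 = 6
19 = 6·3 + 1, so a_5 = 6
3 = 3·1 + 0, so a_6 = 3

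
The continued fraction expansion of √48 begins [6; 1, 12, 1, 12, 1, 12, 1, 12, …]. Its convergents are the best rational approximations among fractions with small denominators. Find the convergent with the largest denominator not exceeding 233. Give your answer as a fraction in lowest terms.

a_0 = 6: 6/1  (≤ bound)
a_1 = 1: 7/1  (≤ bound)
a_2 = 12: 90/13  (≤ bound)
a_3 = 1: 97/14  (≤ bound)
a_4 = 12: 1254/181  (≤ bound)
a_5 = 1: 1351/195  (≤ bound)
a_6 = 12: 17466/2521  (> 233, stop)

1351/195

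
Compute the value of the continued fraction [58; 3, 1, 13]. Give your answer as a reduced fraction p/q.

3204/55

a_0 = 58: 58/1
a_1 = 3: 175/3
a_2 = 1: 233/4
a_3 = 13: 3204/55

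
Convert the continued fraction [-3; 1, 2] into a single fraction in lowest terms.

a_0 = -3: -3/1
a_1 = 1: -2/1
a_2 = 2: -7/3

-7/3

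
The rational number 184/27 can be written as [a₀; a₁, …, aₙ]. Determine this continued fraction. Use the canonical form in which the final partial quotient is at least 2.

[6; 1, 4, 2, 2]

184 ÷ 27 → quotient 6, remainder 22
27 ÷ 22 → quotient 1, remainder 5
22 ÷ 5 → quotient 4, remainder 2
5 ÷ 2 → quotient 2, remainder 1
2 ÷ 1 → quotient 2, remainder 0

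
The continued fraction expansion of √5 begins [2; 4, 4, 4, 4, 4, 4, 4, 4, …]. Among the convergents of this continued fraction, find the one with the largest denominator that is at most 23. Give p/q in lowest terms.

38/17

a_0 = 2: 2/1  (≤ bound)
a_1 = 4: 9/4  (≤ bound)
a_2 = 4: 38/17  (≤ bound)
a_3 = 4: 161/72  (> 23, stop)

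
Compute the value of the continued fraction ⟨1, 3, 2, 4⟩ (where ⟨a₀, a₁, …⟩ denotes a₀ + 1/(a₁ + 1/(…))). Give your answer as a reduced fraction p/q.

Start with 4.
2 + 1/(4/1) = 2 + 1/4 = 9/4
3 + 1/(9/4) = 3 + 4/9 = 31/9
1 + 1/(31/9) = 1 + 9/31 = 40/31

40/31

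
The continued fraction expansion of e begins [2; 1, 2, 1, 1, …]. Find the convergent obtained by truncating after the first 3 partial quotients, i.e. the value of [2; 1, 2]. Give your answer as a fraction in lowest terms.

Use the convergent recurrence hₖ = aₖ·hₖ₋₁ + hₖ₋₂ (and likewise for the denominators kₖ):
a_0 = 2: 2/1
a_1 = 1: 3/1
a_2 = 2: 8/3

8/3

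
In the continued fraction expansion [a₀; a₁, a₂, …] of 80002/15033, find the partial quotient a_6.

11

80002 = 5·15033 + 4837, so a_0 = 5
15033 = 3·4837 + 522, so a_1 = 3
4837 = 9·522 + 139, so a_2 = 9
522 = 3·139 + 105, so a_3 = 3
139 = 1·105 + 34, so a_4 = 1
105 = 3·34 + 3, so a_5 = 3
34 = 11·3 + 1, so a_6 = 11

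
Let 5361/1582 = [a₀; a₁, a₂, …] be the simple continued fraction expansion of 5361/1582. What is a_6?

Apply division with remainder until the remainder is 0:
5361 = 3·1582 + 615, so a_0 = 3
1582 = 2·615 + 352, so a_1 = 2
615 = 1·352 + 263, so a_2 = 1
352 = 1·263 + 89, so a_3 = 1
263 = 2·89 + 85, so a_4 = 2
89 = 1·85 + 4, so a_5 = 1
85 = 21·4 + 1, so a_6 = 21

21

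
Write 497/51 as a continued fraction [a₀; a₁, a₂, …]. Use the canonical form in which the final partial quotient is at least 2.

497 = 9·51 + 38, so a_0 = 9
51 = 1·38 + 13, so a_1 = 1
38 = 2·13 + 12, so a_2 = 2
13 = 1·12 + 1, so a_3 = 1
12 = 12·1 + 0, so a_4 = 12

[9; 1, 2, 1, 12]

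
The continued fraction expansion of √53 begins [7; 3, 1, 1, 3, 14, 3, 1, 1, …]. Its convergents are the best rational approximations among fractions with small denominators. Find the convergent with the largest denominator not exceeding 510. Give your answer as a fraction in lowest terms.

2599/357

a_0 = 7: 7/1  (≤ bound)
a_1 = 3: 22/3  (≤ bound)
a_2 = 1: 29/4  (≤ bound)
a_3 = 1: 51/7  (≤ bound)
a_4 = 3: 182/25  (≤ bound)
a_5 = 14: 2599/357  (≤ bound)
a_6 = 3: 7979/1096  (> 510, stop)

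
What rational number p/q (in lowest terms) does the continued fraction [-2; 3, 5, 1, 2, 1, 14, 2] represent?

-3749/2225

Start with 2.
14 + 1/(2/1) = 14 + 1/2 = 29/2
1 + 1/(29/2) = 1 + 2/29 = 31/29
2 + 1/(31/29) = 2 + 29/31 = 91/31
1 + 1/(91/31) = 1 + 31/91 = 122/91
5 + 1/(122/91) = 5 + 91/122 = 701/122
3 + 1/(701/122) = 3 + 122/701 = 2225/701
-2 + 1/(2225/701) = -2 + 701/2225 = -3749/2225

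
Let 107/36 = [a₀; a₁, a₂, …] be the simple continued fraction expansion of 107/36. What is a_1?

1

⌊107/36⌋ = 2, remainder 35
⌊36/35⌋ = 1, remainder 1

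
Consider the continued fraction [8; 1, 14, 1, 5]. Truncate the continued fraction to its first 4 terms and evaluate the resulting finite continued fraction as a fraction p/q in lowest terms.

143/16

Build up convergents one term at a time:
a_0 = 8: 8/1
a_1 = 1: 9/1
a_2 = 14: 134/15
a_3 = 1: 143/16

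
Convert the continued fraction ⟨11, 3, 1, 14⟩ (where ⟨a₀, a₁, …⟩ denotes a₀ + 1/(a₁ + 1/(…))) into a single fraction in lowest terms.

Start with 14.
1 + 1/(14/1) = 1 + 1/14 = 15/14
3 + 1/(15/14) = 3 + 14/15 = 59/15
11 + 1/(59/15) = 11 + 15/59 = 664/59

664/59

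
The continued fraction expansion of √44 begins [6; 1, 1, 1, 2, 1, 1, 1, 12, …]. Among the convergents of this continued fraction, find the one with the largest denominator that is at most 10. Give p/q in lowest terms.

a_0 = 6: 6/1  (≤ bound)
a_1 = 1: 7/1  (≤ bound)
a_2 = 1: 13/2  (≤ bound)
a_3 = 1: 20/3  (≤ bound)
a_4 = 2: 53/8  (≤ bound)
a_5 = 1: 73/11  (> 10, stop)

53/8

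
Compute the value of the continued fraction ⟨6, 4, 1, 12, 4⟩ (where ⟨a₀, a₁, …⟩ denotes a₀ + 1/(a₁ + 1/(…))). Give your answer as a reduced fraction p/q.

1619/261

Start with 4.
12 + 1/(4/1) = 12 + 1/4 = 49/4
1 + 1/(49/4) = 1 + 4/49 = 53/49
4 + 1/(53/49) = 4 + 49/53 = 261/53
6 + 1/(261/53) = 6 + 53/261 = 1619/261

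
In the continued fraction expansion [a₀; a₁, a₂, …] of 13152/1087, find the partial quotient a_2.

15

Apply division with remainder until the remainder is 0:
13152 ÷ 1087 → quotient 12, remainder 108
1087 ÷ 108 → quotient 10, remainder 7
108 ÷ 7 → quotient 15, remainder 3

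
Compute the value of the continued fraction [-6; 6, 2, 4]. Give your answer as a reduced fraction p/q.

-339/58

a_0 = -6: -6/1
a_1 = 6: -35/6
a_2 = 2: -76/13
a_3 = 4: -339/58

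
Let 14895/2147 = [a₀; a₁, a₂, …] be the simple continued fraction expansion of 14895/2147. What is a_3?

44

14895 ÷ 2147 → quotient 6, remainder 2013
2147 ÷ 2013 → quotient 1, remainder 134
2013 ÷ 134 → quotient 15, remainder 3
134 ÷ 3 → quotient 44, remainder 2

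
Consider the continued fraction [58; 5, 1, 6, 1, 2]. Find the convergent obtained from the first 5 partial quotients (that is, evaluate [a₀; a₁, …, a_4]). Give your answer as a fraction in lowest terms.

2734/47

Start with 1.
6 + 1/(1/1) = 6 + 1/1 = 7/1
1 + 1/(7/1) = 1 + 1/7 = 8/7
5 + 1/(8/7) = 5 + 7/8 = 47/8
58 + 1/(47/8) = 58 + 8/47 = 2734/47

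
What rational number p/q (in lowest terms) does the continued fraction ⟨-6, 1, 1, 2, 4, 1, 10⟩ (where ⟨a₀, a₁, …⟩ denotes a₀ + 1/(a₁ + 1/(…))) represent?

-1579/292

Use the convergent recurrence hₖ = aₖ·hₖ₋₁ + hₖ₋₂ (and likewise for the denominators kₖ):
a_0 = -6: -6/1
a_1 = 1: -5/1
a_2 = 1: -11/2
a_3 = 2: -27/5
a_4 = 4: -119/22
a_5 = 1: -146/27
a_6 = 10: -1579/292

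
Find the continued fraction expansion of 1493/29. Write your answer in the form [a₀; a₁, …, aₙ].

[51; 2, 14]

⌊1493/29⌋ = 51, remainder 14
⌊29/14⌋ = 2, remainder 1
⌊14/1⌋ = 14, remainder 0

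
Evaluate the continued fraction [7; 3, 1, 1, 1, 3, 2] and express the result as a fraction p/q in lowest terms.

Build up convergents one term at a time:
a_0 = 7: 7/1
a_1 = 3: 22/3
a_2 = 1: 29/4
a_3 = 1: 51/7
a_4 = 1: 80/11
a_5 = 3: 291/40
a_6 = 2: 662/91

662/91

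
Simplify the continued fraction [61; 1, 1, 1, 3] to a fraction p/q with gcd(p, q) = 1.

a_0 = 61: 61/1
a_1 = 1: 62/1
a_2 = 1: 123/2
a_3 = 1: 185/3
a_4 = 3: 678/11

678/11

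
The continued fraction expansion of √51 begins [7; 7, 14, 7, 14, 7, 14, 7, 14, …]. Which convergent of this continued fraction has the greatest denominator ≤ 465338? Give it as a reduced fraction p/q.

499850/69993

a_0 = 7: 7/1  (≤ bound)
a_1 = 7: 50/7  (≤ bound)
a_2 = 14: 707/99  (≤ bound)
a_3 = 7: 4999/700  (≤ bound)
a_4 = 14: 70693/9899  (≤ bound)
a_5 = 7: 499850/69993  (≤ bound)
a_6 = 14: 7068593/989801  (> 465338, stop)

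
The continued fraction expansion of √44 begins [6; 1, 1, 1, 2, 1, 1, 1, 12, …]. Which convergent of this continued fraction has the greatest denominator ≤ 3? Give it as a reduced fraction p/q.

20/3

List convergents until the denominator exceeds the bound:
a_0 = 6: 6/1  (≤ bound)
a_1 = 1: 7/1  (≤ bound)
a_2 = 1: 13/2  (≤ bound)
a_3 = 1: 20/3  (≤ bound)
a_4 = 2: 53/8  (> 3, stop)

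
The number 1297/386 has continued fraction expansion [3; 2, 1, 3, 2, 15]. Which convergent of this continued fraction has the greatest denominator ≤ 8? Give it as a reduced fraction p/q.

List convergents until the denominator exceeds the bound:
a_0 = 3: 3/1  (≤ bound)
a_1 = 2: 7/2  (≤ bound)
a_2 = 1: 10/3  (≤ bound)
a_3 = 3: 37/11  (> 8, stop)

10/3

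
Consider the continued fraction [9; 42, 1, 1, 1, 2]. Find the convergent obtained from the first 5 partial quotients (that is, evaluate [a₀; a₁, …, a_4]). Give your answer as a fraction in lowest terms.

1155/128

Use the convergent recurrence hₖ = aₖ·hₖ₋₁ + hₖ₋₂ (and likewise for the denominators kₖ):
a_0 = 9: 9/1
a_1 = 42: 379/42
a_2 = 1: 388/43
a_3 = 1: 767/85
a_4 = 1: 1155/128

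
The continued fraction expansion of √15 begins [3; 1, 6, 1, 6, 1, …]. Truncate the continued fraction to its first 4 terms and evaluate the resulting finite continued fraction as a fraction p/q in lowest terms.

a_0 = 3: 3/1
a_1 = 1: 4/1
a_2 = 6: 27/7
a_3 = 1: 31/8

31/8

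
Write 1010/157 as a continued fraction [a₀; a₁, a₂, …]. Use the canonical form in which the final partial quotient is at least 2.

⌊1010/157⌋ = 6, remainder 68
⌊157/68⌋ = 2, remainder 21
⌊68/21⌋ = 3, remainder 5
⌊21/5⌋ = 4, remainder 1
⌊5/1⌋ = 5, remainder 0

[6; 2, 3, 4, 5]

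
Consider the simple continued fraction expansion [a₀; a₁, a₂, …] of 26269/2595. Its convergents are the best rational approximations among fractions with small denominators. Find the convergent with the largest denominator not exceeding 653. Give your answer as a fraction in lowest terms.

a_0 = 10: 10/1  (≤ bound)
a_1 = 8: 81/8  (≤ bound)
a_2 = 7: 577/57  (≤ bound)
a_3 = 2: 1235/122  (≤ bound)
a_4 = 2: 3047/301  (≤ bound)
a_5 = 1: 4282/423  (≤ bound)
a_6 = 1: 7329/724  (> 653, stop)

4282/423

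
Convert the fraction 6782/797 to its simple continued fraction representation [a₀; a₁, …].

[8; 1, 1, 26, 15]

6782 = 8·797 + 406, so a_0 = 8
797 = 1·406 + 391, so a_1 = 1
406 = 1·391 + 15, so a_2 = 1
391 = 26·15 + 1, so a_3 = 26
15 = 15·1 + 0, so a_4 = 15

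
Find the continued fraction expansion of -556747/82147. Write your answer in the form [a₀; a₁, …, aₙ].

-556747 ÷ 82147 → quotient -7, remainder 18282
82147 ÷ 18282 → quotient 4, remainder 9019
18282 ÷ 9019 → quotient 2, remainder 244
9019 ÷ 244 → quotient 36, remainder 235
244 ÷ 235 → quotient 1, remainder 9
235 ÷ 9 → quotient 26, remainder 1
9 ÷ 1 → quotient 9, remainder 0

[-7; 4, 2, 36, 1, 26, 9]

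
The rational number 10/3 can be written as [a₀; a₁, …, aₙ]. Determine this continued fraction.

⌊10/3⌋ = 3, remainder 1
⌊3/1⌋ = 3, remainder 0

[3; 3]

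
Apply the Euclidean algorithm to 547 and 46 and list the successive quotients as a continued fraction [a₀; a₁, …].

Repeatedly divide and take the remainder:
547 = 11·46 + 41, so a_0 = 11
46 = 1·41 + 5, so a_1 = 1
41 = 8·5 + 1, so a_2 = 8
5 = 5·1 + 0, so a_3 = 5

[11; 1, 8, 5]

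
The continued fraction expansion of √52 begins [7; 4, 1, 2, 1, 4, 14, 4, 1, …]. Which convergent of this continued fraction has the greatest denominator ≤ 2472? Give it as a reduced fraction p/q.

List convergents until the denominator exceeds the bound:
a_0 = 7: 7/1  (≤ bound)
a_1 = 4: 29/4  (≤ bound)
a_2 = 1: 36/5  (≤ bound)
a_3 = 2: 101/14  (≤ bound)
a_4 = 1: 137/19  (≤ bound)
a_5 = 4: 649/90  (≤ bound)
a_6 = 14: 9223/1279  (≤ bound)
a_7 = 4: 37541/5206  (> 2472, stop)

9223/1279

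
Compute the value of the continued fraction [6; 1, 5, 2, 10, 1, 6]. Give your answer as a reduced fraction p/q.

7051/1030

Collapse the nested fraction from the inside out:
Start with 6.
1 + 1/(6/1) = 1 + 1/6 = 7/6
10 + 1/(7/6) = 10 + 6/7 = 76/7
2 + 1/(76/7) = 2 + 7/76 = 159/76
5 + 1/(159/76) = 5 + 76/159 = 871/159
1 + 1/(871/159) = 1 + 159/871 = 1030/871
6 + 1/(1030/871) = 6 + 871/1030 = 7051/1030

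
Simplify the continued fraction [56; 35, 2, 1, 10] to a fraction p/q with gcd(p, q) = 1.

Use the convergent recurrence hₖ = aₖ·hₖ₋₁ + hₖ₋₂ (and likewise for the denominators kₖ):
a_0 = 56: 56/1
a_1 = 35: 1961/35
a_2 = 2: 3978/71
a_3 = 1: 5939/106
a_4 = 10: 63368/1131

63368/1131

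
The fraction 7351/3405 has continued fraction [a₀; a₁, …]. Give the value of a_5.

⌊7351/3405⌋ = 2, remainder 541
⌊3405/541⌋ = 6, remainder 159
⌊541/159⌋ = 3, remainder 64
⌊159/64⌋ = 2, remainder 31
⌊64/31⌋ = 2, remainder 2
⌊31/2⌋ = 15, remainder 1

15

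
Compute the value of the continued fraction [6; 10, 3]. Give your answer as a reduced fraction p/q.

a_0 = 6: 6/1
a_1 = 10: 61/10
a_2 = 3: 189/31

189/31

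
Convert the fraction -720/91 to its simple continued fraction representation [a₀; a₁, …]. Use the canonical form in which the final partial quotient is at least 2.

Run the Euclidean algorithm, recording each quotient:
-720 = -8·91 + 8, so a_0 = -8
91 = 11·8 + 3, so a_1 = 11
8 = 2·3 + 2, so a_2 = 2
3 = 1·2 + 1, so a_3 = 1
2 = 2·1 + 0, so a_4 = 2

[-8; 11, 2, 1, 2]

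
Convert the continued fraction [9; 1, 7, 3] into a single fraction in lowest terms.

247/25

Build up convergents one term at a time:
a_0 = 9: 9/1
a_1 = 1: 10/1
a_2 = 7: 79/8
a_3 = 3: 247/25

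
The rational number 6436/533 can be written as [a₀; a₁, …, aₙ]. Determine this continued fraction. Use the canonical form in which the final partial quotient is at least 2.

6436 ÷ 533 → quotient 12, remainder 40
533 ÷ 40 → quotient 13, remainder 13
40 ÷ 13 → quotient 3, remainder 1
13 ÷ 1 → quotient 13, remainder 0

[12; 13, 3, 13]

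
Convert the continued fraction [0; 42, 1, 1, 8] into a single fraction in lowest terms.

17/723

a_0 = 0: 0/1
a_1 = 42: 1/42
a_2 = 1: 1/43
a_3 = 1: 2/85
a_4 = 8: 17/723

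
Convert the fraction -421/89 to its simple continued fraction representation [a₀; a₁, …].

[-5; 3, 1, 2, 2, 3]

Apply division with remainder until the remainder is 0:
-421 = -5·89 + 24, so a_0 = -5
89 = 3·24 + 17, so a_1 = 3
24 = 1·17 + 7, so a_2 = 1
17 = 2·7 + 3, so a_3 = 2
7 = 2·3 + 1, so a_4 = 2
3 = 3·1 + 0, so a_5 = 3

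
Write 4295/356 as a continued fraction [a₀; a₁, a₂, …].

4295 = 12·356 + 23, so a_0 = 12
356 = 15·23 + 11, so a_1 = 15
23 = 2·11 + 1, so a_2 = 2
11 = 11·1 + 0, so a_3 = 11

[12; 15, 2, 11]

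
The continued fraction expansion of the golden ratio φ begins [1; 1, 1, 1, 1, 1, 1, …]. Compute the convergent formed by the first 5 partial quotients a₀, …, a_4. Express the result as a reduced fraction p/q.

Use the convergent recurrence hₖ = aₖ·hₖ₋₁ + hₖ₋₂ (and likewise for the denominators kₖ):
a_0 = 1: 1/1
a_1 = 1: 2/1
a_2 = 1: 3/2
a_3 = 1: 5/3
a_4 = 1: 8/5

8/5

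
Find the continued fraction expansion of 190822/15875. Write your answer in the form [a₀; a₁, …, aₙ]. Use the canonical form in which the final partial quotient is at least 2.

190822 = 12·15875 + 322, so a_0 = 12
15875 = 49·322 + 97, so a_1 = 49
322 = 3·97 + 31, so a_2 = 3
97 = 3·31 + 4, so a_3 = 3
31 = 7·4 + 3, so a_4 = 7
4 = 1·3 + 1, so a_5 = 1
3 = 3·1 + 0, so a_6 = 3

[12; 49, 3, 3, 7, 1, 3]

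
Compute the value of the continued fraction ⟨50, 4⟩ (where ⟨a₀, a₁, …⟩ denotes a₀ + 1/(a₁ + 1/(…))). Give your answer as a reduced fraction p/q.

201/4

Starting at the tail and folding back:
Start with 4.
50 + 1/(4/1) = 50 + 1/4 = 201/4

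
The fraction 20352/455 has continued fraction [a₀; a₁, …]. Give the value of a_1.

1

Run the Euclidean algorithm, recording each quotient:
20352 ÷ 455 → quotient 44, remainder 332
455 ÷ 332 → quotient 1, remainder 123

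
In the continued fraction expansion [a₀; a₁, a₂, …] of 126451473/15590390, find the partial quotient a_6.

7

126451473 = 8·15590390 + 1728353, so a_0 = 8
15590390 = 9·1728353 + 35213, so a_1 = 9
1728353 = 49·35213 + 2916, so a_2 = 49
35213 = 12·2916 + 221, so a_3 = 12
2916 = 13·221 + 43, so a_4 = 13
221 = 5·43 + 6, so a_5 = 5
43 = 7·6 + 1, so a_6 = 7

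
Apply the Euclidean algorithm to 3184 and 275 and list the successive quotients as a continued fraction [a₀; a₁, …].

Run the Euclidean algorithm, recording each quotient:
3184 ÷ 275 → quotient 11, remainder 159
275 ÷ 159 → quotient 1, remainder 116
159 ÷ 116 → quotient 1, remainder 43
116 ÷ 43 → quotient 2, remainder 30
43 ÷ 30 → quotient 1, remainder 13
30 ÷ 13 → quotient 2, remainder 4
13 ÷ 4 → quotient 3, remainder 1
4 ÷ 1 → quotient 4, remainder 0

[11; 1, 1, 2, 1, 2, 3, 4]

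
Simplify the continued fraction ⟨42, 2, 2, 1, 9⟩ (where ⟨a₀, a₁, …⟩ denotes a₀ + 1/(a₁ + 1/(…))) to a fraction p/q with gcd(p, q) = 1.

2885/68

a_0 = 42: 42/1
a_1 = 2: 85/2
a_2 = 2: 212/5
a_3 = 1: 297/7
a_4 = 9: 2885/68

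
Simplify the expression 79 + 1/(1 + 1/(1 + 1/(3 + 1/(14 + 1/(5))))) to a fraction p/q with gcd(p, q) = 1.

Start with 5.
14 + 1/(5/1) = 14 + 1/5 = 71/5
3 + 1/(71/5) = 3 + 5/71 = 218/71
1 + 1/(218/71) = 1 + 71/218 = 289/218
1 + 1/(289/218) = 1 + 218/289 = 507/289
79 + 1/(507/289) = 79 + 289/507 = 40342/507

40342/507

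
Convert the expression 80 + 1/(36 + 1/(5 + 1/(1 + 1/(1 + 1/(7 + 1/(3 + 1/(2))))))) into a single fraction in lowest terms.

1745963/21817

Start with 2.
3 + 1/(2/1) = 3 + 1/2 = 7/2
7 + 1/(7/2) = 7 + 2/7 = 51/7
1 + 1/(51/7) = 1 + 7/51 = 58/51
1 + 1/(58/51) = 1 + 51/58 = 109/58
5 + 1/(109/58) = 5 + 58/109 = 603/109
36 + 1/(603/109) = 36 + 109/603 = 21817/603
80 + 1/(21817/603) = 80 + 603/21817 = 1745963/21817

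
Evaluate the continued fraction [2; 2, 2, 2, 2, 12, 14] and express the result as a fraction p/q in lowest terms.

12236/5069

a_0 = 2: 2/1
a_1 = 2: 5/2
a_2 = 2: 12/5
a_3 = 2: 29/12
a_4 = 2: 70/29
a_5 = 12: 869/360
a_6 = 14: 12236/5069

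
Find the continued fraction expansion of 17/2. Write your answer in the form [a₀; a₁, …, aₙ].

[8; 2]

Run the Euclidean algorithm, recording each quotient:
17 = 8·2 + 1, so a_0 = 8
2 = 2·1 + 0, so a_1 = 2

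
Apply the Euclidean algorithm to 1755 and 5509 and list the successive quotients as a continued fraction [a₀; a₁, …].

1755 = 0·5509 + 1755, so a_0 = 0
5509 = 3·1755 + 244, so a_1 = 3
1755 = 7·244 + 47, so a_2 = 7
244 = 5·47 + 9, so a_3 = 5
47 = 5·9 + 2, so a_4 = 5
9 = 4·2 + 1, so a_5 = 4
2 = 2·1 + 0, so a_6 = 2

[0; 3, 7, 5, 5, 4, 2]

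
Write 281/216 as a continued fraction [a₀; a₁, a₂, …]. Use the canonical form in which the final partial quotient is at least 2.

281 = 1·216 + 65, so a_0 = 1
216 = 3·65 + 21, so a_1 = 3
65 = 3·21 + 2, so a_2 = 3
21 = 10·2 + 1, so a_3 = 10
2 = 2·1 + 0, so a_4 = 2

[1; 3, 3, 10, 2]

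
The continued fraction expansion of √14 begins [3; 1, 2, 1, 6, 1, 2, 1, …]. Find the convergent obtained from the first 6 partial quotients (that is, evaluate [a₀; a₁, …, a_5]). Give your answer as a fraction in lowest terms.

116/31

Collapse the nested fraction from the inside out:
Start with 1.
6 + 1/(1/1) = 6 + 1/1 = 7/1
1 + 1/(7/1) = 1 + 1/7 = 8/7
2 + 1/(8/7) = 2 + 7/8 = 23/8
1 + 1/(23/8) = 1 + 8/23 = 31/23
3 + 1/(31/23) = 3 + 23/31 = 116/31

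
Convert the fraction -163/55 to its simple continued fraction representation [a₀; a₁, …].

[-3; 27, 2]

Apply division with remainder until the remainder is 0:
-163 ÷ 55 → quotient -3, remainder 2
55 ÷ 2 → quotient 27, remainder 1
2 ÷ 1 → quotient 2, remainder 0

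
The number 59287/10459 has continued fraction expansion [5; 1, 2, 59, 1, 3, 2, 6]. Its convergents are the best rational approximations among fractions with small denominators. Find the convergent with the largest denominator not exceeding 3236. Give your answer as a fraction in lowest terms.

List convergents until the denominator exceeds the bound:
a_0 = 5: 5/1  (≤ bound)
a_1 = 1: 6/1  (≤ bound)
a_2 = 2: 17/3  (≤ bound)
a_3 = 59: 1009/178  (≤ bound)
a_4 = 1: 1026/181  (≤ bound)
a_5 = 3: 4087/721  (≤ bound)
a_6 = 2: 9200/1623  (≤ bound)
a_7 = 6: 59287/10459  (> 3236, stop)

9200/1623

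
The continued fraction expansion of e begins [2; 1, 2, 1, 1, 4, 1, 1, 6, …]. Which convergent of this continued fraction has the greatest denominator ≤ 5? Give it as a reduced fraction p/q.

a_0 = 2: 2/1  (≤ bound)
a_1 = 1: 3/1  (≤ bound)
a_2 = 2: 8/3  (≤ bound)
a_3 = 1: 11/4  (≤ bound)
a_4 = 1: 19/7  (> 5, stop)

11/4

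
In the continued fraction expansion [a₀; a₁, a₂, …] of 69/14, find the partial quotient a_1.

69 = 4·14 + 13, so a_0 = 4
14 = 1·13 + 1, so a_1 = 1

1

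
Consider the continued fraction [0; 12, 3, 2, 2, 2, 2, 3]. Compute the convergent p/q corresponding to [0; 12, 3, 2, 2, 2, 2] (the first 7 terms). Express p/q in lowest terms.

99/1217

a_0 = 0: 0/1
a_1 = 12: 1/12
a_2 = 3: 3/37
a_3 = 2: 7/86
a_4 = 2: 17/209
a_5 = 2: 41/504
a_6 = 2: 99/1217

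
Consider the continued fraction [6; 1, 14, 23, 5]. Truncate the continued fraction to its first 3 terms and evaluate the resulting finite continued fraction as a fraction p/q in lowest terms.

a_0 = 6: 6/1
a_1 = 1: 7/1
a_2 = 14: 104/15

104/15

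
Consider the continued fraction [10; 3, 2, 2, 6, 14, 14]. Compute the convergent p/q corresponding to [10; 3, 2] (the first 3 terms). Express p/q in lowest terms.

72/7

a_0 = 10: 10/1
a_1 = 3: 31/3
a_2 = 2: 72/7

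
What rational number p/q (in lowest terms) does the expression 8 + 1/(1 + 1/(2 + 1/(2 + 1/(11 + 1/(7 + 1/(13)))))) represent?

64917/7451

a_0 = 8: 8/1
a_1 = 1: 9/1
a_2 = 2: 26/3
a_3 = 2: 61/7
a_4 = 11: 697/80
a_5 = 7: 4940/567
a_6 = 13: 64917/7451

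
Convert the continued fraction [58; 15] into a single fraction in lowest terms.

Start with 15.
58 + 1/(15/1) = 58 + 1/15 = 871/15

871/15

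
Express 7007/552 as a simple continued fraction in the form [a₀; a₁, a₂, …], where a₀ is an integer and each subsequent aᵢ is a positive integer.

[12; 1, 2, 3, 1, 3, 11]

⌊7007/552⌋ = 12, remainder 383
⌊552/383⌋ = 1, remainder 169
⌊383/169⌋ = 2, remainder 45
⌊169/45⌋ = 3, remainder 34
⌊45/34⌋ = 1, remainder 11
⌊34/11⌋ = 3, remainder 1
⌊11/1⌋ = 11, remainder 0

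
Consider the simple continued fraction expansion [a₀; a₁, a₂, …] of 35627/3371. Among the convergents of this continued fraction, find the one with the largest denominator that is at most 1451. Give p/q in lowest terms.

a_0 = 10: 10/1  (≤ bound)
a_1 = 1: 11/1  (≤ bound)
a_2 = 1: 21/2  (≤ bound)
a_3 = 3: 74/7  (≤ bound)
a_4 = 7: 539/51  (≤ bound)
a_5 = 8: 4386/415  (≤ bound)
a_6 = 8: 35627/3371  (> 1451, stop)

4386/415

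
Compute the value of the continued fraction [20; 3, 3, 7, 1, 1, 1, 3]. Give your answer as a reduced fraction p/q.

Work from the innermost term outward:
Start with 3.
1 + 1/(3/1) = 1 + 1/3 = 4/3
1 + 1/(4/3) = 1 + 3/4 = 7/4
1 + 1/(7/4) = 1 + 4/7 = 11/7
7 + 1/(11/7) = 7 + 7/11 = 84/11
3 + 1/(84/11) = 3 + 11/84 = 263/84
3 + 1/(263/84) = 3 + 84/263 = 873/263
20 + 1/(873/263) = 20 + 263/873 = 17723/873

17723/873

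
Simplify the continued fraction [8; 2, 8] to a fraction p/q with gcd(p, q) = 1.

144/17

a_0 = 8: 8/1
a_1 = 2: 17/2
a_2 = 8: 144/17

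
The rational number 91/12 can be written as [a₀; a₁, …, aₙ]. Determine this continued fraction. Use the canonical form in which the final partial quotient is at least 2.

[7; 1, 1, 2, 2]

91 = 7·12 + 7, so a_0 = 7
12 = 1·7 + 5, so a_1 = 1
7 = 1·5 + 2, so a_2 = 1
5 = 2·2 + 1, so a_3 = 2
2 = 2·1 + 0, so a_4 = 2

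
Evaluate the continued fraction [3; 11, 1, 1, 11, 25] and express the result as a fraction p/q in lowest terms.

20521/6648

a_0 = 3: 3/1
a_1 = 11: 34/11
a_2 = 1: 37/12
a_3 = 1: 71/23
a_4 = 11: 818/265
a_5 = 25: 20521/6648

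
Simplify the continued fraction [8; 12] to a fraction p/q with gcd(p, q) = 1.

97/12

a_0 = 8: 8/1
a_1 = 12: 97/12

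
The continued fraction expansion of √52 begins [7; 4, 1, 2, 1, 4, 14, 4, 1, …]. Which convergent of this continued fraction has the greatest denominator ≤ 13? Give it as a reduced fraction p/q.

List convergents until the denominator exceeds the bound:
a_0 = 7: 7/1  (≤ bound)
a_1 = 4: 29/4  (≤ bound)
a_2 = 1: 36/5  (≤ bound)
a_3 = 2: 101/14  (> 13, stop)

36/5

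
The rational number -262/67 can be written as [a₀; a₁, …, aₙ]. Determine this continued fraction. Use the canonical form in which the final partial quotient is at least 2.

[-4; 11, 6]

-262 ÷ 67 → quotient -4, remainder 6
67 ÷ 6 → quotient 11, remainder 1
6 ÷ 1 → quotient 6, remainder 0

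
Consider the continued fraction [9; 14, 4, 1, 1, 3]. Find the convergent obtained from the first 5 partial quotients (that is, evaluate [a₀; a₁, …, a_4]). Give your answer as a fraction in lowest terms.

Start with 1.
1 + 1/(1/1) = 1 + 1/1 = 2/1
4 + 1/(2/1) = 4 + 1/2 = 9/2
14 + 1/(9/2) = 14 + 2/9 = 128/9
9 + 1/(128/9) = 9 + 9/128 = 1161/128

1161/128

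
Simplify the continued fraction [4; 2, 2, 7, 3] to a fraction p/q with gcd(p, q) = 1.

511/116

Start with 3.
7 + 1/(3/1) = 7 + 1/3 = 22/3
2 + 1/(22/3) = 2 + 3/22 = 47/22
2 + 1/(47/22) = 2 + 22/47 = 116/47
4 + 1/(116/47) = 4 + 47/116 = 511/116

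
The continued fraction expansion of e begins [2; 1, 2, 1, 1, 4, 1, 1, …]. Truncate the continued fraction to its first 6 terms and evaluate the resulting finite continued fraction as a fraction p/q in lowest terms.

87/32

a_0 = 2: 2/1
a_1 = 1: 3/1
a_2 = 2: 8/3
a_3 = 1: 11/4
a_4 = 1: 19/7
a_5 = 4: 87/32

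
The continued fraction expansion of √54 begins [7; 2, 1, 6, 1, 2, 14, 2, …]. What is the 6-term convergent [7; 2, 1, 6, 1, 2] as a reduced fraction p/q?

485/66

Start with 2.
1 + 1/(2/1) = 1 + 1/2 = 3/2
6 + 1/(3/2) = 6 + 2/3 = 20/3
1 + 1/(20/3) = 1 + 3/20 = 23/20
2 + 1/(23/20) = 2 + 20/23 = 66/23
7 + 1/(66/23) = 7 + 23/66 = 485/66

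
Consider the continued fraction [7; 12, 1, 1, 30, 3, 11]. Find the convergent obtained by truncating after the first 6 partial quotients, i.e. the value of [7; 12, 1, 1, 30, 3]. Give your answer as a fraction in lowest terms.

Start with 3.
30 + 1/(3/1) = 30 + 1/3 = 91/3
1 + 1/(91/3) = 1 + 3/91 = 94/91
1 + 1/(94/91) = 1 + 91/94 = 185/94
12 + 1/(185/94) = 12 + 94/185 = 2314/185
7 + 1/(2314/185) = 7 + 185/2314 = 16383/2314

16383/2314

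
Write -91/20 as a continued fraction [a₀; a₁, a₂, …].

[-5; 2, 4, 2]

Run the Euclidean algorithm, recording each quotient:
⌊-91/20⌋ = -5, remainder 9
⌊20/9⌋ = 2, remainder 2
⌊9/2⌋ = 4, remainder 1
⌊2/1⌋ = 2, remainder 0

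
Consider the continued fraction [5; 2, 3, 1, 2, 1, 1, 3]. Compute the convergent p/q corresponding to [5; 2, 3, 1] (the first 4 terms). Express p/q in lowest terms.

a_0 = 5: 5/1
a_1 = 2: 11/2
a_2 = 3: 38/7
a_3 = 1: 49/9

49/9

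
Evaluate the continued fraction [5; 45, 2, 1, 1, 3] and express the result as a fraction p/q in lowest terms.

Start with 3.
1 + 1/(3/1) = 1 + 1/3 = 4/3
1 + 1/(4/3) = 1 + 3/4 = 7/4
2 + 1/(7/4) = 2 + 4/7 = 18/7
45 + 1/(18/7) = 45 + 7/18 = 817/18
5 + 1/(817/18) = 5 + 18/817 = 4103/817

4103/817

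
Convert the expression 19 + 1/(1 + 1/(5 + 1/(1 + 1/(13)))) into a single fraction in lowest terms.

1926/97

Start with 13.
1 + 1/(13/1) = 1 + 1/13 = 14/13
5 + 1/(14/13) = 5 + 13/14 = 83/14
1 + 1/(83/14) = 1 + 14/83 = 97/83
19 + 1/(97/83) = 19 + 83/97 = 1926/97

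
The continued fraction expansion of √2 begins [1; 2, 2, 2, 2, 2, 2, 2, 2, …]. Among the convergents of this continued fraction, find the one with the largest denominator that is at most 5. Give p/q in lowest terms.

7/5

a_0 = 1: 1/1  (≤ bound)
a_1 = 2: 3/2  (≤ bound)
a_2 = 2: 7/5  (≤ bound)
a_3 = 2: 17/12  (> 5, stop)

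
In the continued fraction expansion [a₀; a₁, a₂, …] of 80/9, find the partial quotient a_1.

1

Run the Euclidean algorithm, recording each quotient:
80 ÷ 9 → quotient 8, remainder 8
9 ÷ 8 → quotient 1, remainder 1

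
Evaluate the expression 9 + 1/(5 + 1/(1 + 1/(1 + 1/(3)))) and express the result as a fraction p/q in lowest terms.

a_0 = 9: 9/1
a_1 = 5: 46/5
a_2 = 1: 55/6
a_3 = 1: 101/11
a_4 = 3: 358/39

358/39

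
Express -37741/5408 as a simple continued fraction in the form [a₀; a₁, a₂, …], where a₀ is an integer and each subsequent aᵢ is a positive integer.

[-7; 47, 38, 3]

Apply division with remainder until the remainder is 0:
-37741 ÷ 5408 → quotient -7, remainder 115
5408 ÷ 115 → quotient 47, remainder 3
115 ÷ 3 → quotient 38, remainder 1
3 ÷ 1 → quotient 3, remainder 0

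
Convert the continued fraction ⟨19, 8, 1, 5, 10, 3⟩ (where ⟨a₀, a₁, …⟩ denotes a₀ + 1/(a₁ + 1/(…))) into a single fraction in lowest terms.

Compute successive convergents:
a_0 = 19: 19/1
a_1 = 8: 153/8
a_2 = 1: 172/9
a_3 = 5: 1013/53
a_4 = 10: 10302/539
a_5 = 3: 31919/1670

31919/1670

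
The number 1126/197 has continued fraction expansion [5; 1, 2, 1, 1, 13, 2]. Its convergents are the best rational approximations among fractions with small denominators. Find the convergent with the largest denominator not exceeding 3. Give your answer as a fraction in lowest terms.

a_0 = 5: 5/1  (≤ bound)
a_1 = 1: 6/1  (≤ bound)
a_2 = 2: 17/3  (≤ bound)
a_3 = 1: 23/4  (> 3, stop)

17/3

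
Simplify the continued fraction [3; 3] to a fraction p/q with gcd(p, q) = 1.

a_0 = 3: 3/1
a_1 = 3: 10/3

10/3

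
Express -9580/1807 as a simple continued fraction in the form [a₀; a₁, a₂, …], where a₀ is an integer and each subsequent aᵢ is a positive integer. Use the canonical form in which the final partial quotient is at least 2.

Run the Euclidean algorithm, recording each quotient:
-9580 = -6·1807 + 1262, so a_0 = -6
1807 = 1·1262 + 545, so a_1 = 1
1262 = 2·545 + 172, so a_2 = 2
545 = 3·172 + 29, so a_3 = 3
172 = 5·29 + 27, so a_4 = 5
29 = 1·27 + 2, so a_5 = 1
27 = 13·2 + 1, so a_6 = 13
2 = 2·1 + 0, so a_7 = 2

[-6; 1, 2, 3, 5, 1, 13, 2]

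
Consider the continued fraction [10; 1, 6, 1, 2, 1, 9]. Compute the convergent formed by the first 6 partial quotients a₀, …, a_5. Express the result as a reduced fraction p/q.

337/31

a_0 = 10: 10/1
a_1 = 1: 11/1
a_2 = 6: 76/7
a_3 = 1: 87/8
a_4 = 2: 250/23
a_5 = 1: 337/31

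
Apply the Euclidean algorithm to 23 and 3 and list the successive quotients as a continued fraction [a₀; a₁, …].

23 ÷ 3 → quotient 7, remainder 2
3 ÷ 2 → quotient 1, remainder 1
2 ÷ 1 → quotient 2, remainder 0

[7; 1, 2]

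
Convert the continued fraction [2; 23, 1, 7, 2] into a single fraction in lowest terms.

829/406

Compute successive convergents:
a_0 = 2: 2/1
a_1 = 23: 47/23
a_2 = 1: 49/24
a_3 = 7: 390/191
a_4 = 2: 829/406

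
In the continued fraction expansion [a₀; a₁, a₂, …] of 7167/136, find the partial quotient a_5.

Apply division with remainder until the remainder is 0:
7167 = 52·136 + 95, so a_0 = 52
136 = 1·95 + 41, so a_1 = 1
95 = 2·41 + 13, so a_2 = 2
41 = 3·13 + 2, so a_3 = 3
13 = 6·2 + 1, so a_4 = 6
2 = 2·1 + 0, so a_5 = 2

2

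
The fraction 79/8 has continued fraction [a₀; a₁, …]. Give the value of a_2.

7

79 = 9·8 + 7, so a_0 = 9
8 = 1·7 + 1, so a_1 = 1
7 = 7·1 + 0, so a_2 = 7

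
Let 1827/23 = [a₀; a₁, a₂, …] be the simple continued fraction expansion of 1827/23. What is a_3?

3

1827 = 79·23 + 10, so a_0 = 79
23 = 2·10 + 3, so a_1 = 2
10 = 3·3 + 1, so a_2 = 3
3 = 3·1 + 0, so a_3 = 3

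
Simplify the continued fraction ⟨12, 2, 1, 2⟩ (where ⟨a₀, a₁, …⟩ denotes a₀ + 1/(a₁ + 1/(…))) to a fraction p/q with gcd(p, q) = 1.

Build up convergents one term at a time:
a_0 = 12: 12/1
a_1 = 2: 25/2
a_2 = 1: 37/3
a_3 = 2: 99/8

99/8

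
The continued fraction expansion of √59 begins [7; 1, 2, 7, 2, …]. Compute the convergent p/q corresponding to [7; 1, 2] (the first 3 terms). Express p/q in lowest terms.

Compute successive convergents:
a_0 = 7: 7/1
a_1 = 1: 8/1
a_2 = 2: 23/3

23/3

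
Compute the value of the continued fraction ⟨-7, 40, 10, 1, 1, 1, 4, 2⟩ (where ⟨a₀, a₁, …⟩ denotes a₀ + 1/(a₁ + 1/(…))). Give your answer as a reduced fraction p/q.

Compute successive convergents:
a_0 = -7: -7/1
a_1 = 40: -279/40
a_2 = 10: -2797/401
a_3 = 1: -3076/441
a_4 = 1: -5873/842
a_5 = 1: -8949/1283
a_6 = 4: -41669/5974
a_7 = 2: -92287/13231

-92287/13231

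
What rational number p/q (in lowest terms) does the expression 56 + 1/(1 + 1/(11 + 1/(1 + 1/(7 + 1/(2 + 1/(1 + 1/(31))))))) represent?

Use the convergent recurrence hₖ = aₖ·hₖ₋₁ + hₖ₋₂ (and likewise for the denominators kₖ):
a_0 = 56: 56/1
a_1 = 1: 57/1
a_2 = 11: 683/12
a_3 = 1: 740/13
a_4 = 7: 5863/103
a_5 = 2: 12466/219
a_6 = 1: 18329/322
a_7 = 31: 580665/10201

580665/10201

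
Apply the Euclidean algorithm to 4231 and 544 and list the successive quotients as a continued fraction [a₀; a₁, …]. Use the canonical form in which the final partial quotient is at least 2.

Run the Euclidean algorithm, recording each quotient:
4231 = 7·544 + 423, so a_0 = 7
544 = 1·423 + 121, so a_1 = 1
423 = 3·121 + 60, so a_2 = 3
121 = 2·60 + 1, so a_3 = 2
60 = 60·1 + 0, so a_4 = 60

[7; 1, 3, 2, 60]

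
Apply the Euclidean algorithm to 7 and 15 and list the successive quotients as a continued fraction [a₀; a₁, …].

[0; 2, 7]

7 = 0·15 + 7, so a_0 = 0
15 = 2·7 + 1, so a_1 = 2
7 = 7·1 + 0, so a_2 = 7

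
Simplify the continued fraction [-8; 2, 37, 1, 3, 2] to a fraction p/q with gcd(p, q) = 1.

-5172/689

a_0 = -8: -8/1
a_1 = 2: -15/2
a_2 = 37: -563/75
a_3 = 1: -578/77
a_4 = 3: -2297/306
a_5 = 2: -5172/689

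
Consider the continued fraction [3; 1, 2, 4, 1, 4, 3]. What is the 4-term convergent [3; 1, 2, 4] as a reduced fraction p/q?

48/13

Start with 4.
2 + 1/(4/1) = 2 + 1/4 = 9/4
1 + 1/(9/4) = 1 + 4/9 = 13/9
3 + 1/(13/9) = 3 + 9/13 = 48/13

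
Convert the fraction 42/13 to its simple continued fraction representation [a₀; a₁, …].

[3; 4, 3]

Apply division with remainder until the remainder is 0:
⌊42/13⌋ = 3, remainder 3
⌊13/3⌋ = 4, remainder 1
⌊3/1⌋ = 3, remainder 0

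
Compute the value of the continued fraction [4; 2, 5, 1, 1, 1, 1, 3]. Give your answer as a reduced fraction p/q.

Use the convergent recurrence hₖ = aₖ·hₖ₋₁ + hₖ₋₂ (and likewise for the denominators kₖ):
a_0 = 4: 4/1
a_1 = 2: 9/2
a_2 = 5: 49/11
a_3 = 1: 58/13
a_4 = 1: 107/24
a_5 = 1: 165/37
a_6 = 1: 272/61
a_7 = 3: 981/220

981/220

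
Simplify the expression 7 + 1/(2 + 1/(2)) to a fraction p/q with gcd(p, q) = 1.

37/5

Start with 2.
2 + 1/(2/1) = 2 + 1/2 = 5/2
7 + 1/(5/2) = 7 + 2/5 = 37/5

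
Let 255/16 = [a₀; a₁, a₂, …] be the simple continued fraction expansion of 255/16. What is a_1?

1

255 = 15·16 + 15, so a_0 = 15
16 = 1·15 + 1, so a_1 = 1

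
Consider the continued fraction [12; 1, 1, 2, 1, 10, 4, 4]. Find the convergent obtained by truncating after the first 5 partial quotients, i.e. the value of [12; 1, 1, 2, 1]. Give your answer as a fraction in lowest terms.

88/7

Build up convergents one term at a time:
a_0 = 12: 12/1
a_1 = 1: 13/1
a_2 = 1: 25/2
a_3 = 2: 63/5
a_4 = 1: 88/7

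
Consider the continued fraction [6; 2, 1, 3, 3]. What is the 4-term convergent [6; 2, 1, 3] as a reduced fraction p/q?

70/11

Start with 3.
1 + 1/(3/1) = 1 + 1/3 = 4/3
2 + 1/(4/3) = 2 + 3/4 = 11/4
6 + 1/(11/4) = 6 + 4/11 = 70/11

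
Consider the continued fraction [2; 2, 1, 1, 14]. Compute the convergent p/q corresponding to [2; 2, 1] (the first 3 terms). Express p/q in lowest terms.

7/3

Work from the innermost term outward:
Start with 1.
2 + 1/(1/1) = 2 + 1/1 = 3/1
2 + 1/(3/1) = 2 + 1/3 = 7/3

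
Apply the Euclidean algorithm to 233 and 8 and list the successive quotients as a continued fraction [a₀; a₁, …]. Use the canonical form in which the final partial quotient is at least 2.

[29; 8]

⌊233/8⌋ = 29, remainder 1
⌊8/1⌋ = 8, remainder 0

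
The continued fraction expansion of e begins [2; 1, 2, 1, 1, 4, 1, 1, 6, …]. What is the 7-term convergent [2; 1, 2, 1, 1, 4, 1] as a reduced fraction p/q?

106/39

a_0 = 2: 2/1
a_1 = 1: 3/1
a_2 = 2: 8/3
a_3 = 1: 11/4
a_4 = 1: 19/7
a_5 = 4: 87/32
a_6 = 1: 106/39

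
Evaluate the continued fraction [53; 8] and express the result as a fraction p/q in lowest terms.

425/8

Start with 8.
53 + 1/(8/1) = 53 + 1/8 = 425/8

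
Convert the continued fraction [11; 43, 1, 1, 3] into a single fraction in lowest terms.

Collapse the nested fraction from the inside out:
Start with 3.
1 + 1/(3/1) = 1 + 1/3 = 4/3
1 + 1/(4/3) = 1 + 3/4 = 7/4
43 + 1/(7/4) = 43 + 4/7 = 305/7
11 + 1/(305/7) = 11 + 7/305 = 3362/305

3362/305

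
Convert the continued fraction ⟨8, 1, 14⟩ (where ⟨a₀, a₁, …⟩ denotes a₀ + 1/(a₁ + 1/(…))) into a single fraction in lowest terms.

Compute successive convergents:
a_0 = 8: 8/1
a_1 = 1: 9/1
a_2 = 14: 134/15

134/15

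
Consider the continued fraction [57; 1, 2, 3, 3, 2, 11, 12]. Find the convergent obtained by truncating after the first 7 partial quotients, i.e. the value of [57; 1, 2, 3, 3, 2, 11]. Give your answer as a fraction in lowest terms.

Collapse the nested fraction from the inside out:
Start with 11.
2 + 1/(11/1) = 2 + 1/11 = 23/11
3 + 1/(23/11) = 3 + 11/23 = 80/23
3 + 1/(80/23) = 3 + 23/80 = 263/80
2 + 1/(263/80) = 2 + 80/263 = 606/263
1 + 1/(606/263) = 1 + 263/606 = 869/606
57 + 1/(869/606) = 57 + 606/869 = 50139/869

50139/869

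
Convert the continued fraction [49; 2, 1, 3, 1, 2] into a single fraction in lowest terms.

Collapse the nested fraction from the inside out:
Start with 2.
1 + 1/(2/1) = 1 + 1/2 = 3/2
3 + 1/(3/2) = 3 + 2/3 = 11/3
1 + 1/(11/3) = 1 + 3/11 = 14/11
2 + 1/(14/11) = 2 + 11/14 = 39/14
49 + 1/(39/14) = 49 + 14/39 = 1925/39

1925/39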